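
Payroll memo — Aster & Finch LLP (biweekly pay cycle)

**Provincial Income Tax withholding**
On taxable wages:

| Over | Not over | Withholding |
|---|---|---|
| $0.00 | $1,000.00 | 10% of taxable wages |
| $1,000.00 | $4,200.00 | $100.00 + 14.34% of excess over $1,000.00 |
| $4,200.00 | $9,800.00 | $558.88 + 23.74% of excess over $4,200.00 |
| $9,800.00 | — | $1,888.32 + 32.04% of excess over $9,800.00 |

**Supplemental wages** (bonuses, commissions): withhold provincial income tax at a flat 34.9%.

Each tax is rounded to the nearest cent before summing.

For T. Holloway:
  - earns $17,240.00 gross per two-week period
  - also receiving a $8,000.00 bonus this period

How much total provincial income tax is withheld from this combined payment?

$7,064.10

Provincial Income Tax: taxable = $17,240.00
  $1,888.32 + 32.04% × ($17,240.00 − $9,800.00) = $1,888.32 + 32.04% × $7,440.00 = $4,272.10
Supplemental (34.9% flat on bonus): 34.9% × $8,000.00 = $2,792.00
Total provincial income tax: $4,272.10 + $2,792.00 = $7,064.10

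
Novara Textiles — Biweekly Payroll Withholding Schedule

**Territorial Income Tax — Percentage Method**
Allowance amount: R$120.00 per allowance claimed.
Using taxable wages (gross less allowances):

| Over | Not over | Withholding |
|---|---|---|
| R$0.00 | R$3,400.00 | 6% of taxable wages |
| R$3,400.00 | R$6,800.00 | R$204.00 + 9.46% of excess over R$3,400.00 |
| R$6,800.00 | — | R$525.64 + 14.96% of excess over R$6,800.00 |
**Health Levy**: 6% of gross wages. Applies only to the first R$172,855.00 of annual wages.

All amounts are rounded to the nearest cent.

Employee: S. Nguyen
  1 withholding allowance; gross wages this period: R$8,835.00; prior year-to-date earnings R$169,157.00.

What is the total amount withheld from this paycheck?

R$1,034.00

Territorial Income Tax: taxable = R$8,835.00 − 1×R$120.00 = R$8,715.00
  R$525.64 + 14.96% × (R$8,715.00 − R$6,800.00) = R$525.64 + 14.96% × R$1,915.00 = R$812.12
Health Levy: cap R$172,855.00 − YTD R$169,157.00 = R$3,698.00 subject; 6% × R$3,698.00 = R$221.88
Total: R$812.12 + R$221.88 = R$1,034.00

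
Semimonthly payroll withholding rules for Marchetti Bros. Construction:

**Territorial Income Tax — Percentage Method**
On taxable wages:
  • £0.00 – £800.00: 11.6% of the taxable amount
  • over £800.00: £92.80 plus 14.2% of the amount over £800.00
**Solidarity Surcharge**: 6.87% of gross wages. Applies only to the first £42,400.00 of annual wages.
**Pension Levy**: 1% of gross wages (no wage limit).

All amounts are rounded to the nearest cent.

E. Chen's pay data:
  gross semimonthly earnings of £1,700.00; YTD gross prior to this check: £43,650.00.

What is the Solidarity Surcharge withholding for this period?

£0.00

Solidarity Surcharge: YTD £43,650.00 ≥ cap £42,400.00 → £0.00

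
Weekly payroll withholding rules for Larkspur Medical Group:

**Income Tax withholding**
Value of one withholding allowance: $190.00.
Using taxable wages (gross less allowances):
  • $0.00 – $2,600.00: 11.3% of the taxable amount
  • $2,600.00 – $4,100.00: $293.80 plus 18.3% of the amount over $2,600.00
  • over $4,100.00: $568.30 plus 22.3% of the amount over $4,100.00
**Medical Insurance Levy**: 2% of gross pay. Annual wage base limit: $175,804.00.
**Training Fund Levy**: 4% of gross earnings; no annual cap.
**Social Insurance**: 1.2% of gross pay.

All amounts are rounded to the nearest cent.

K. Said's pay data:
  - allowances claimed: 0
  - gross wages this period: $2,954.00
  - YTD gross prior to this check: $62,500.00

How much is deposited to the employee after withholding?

Income Tax: taxable = $2,954.00
  $293.80 + 18.3% × ($2,954.00 − $2,600.00) = $293.80 + 18.3% × $354.00 = $358.58
Medical Insurance Levy: 2% × $2,954.00 = $59.08
Training Fund Levy: 4% × $2,954.00 = $118.16
Social Insurance: 1.2% × $2,954.00 = $35.45
Total withheld: $358.58 + $59.08 + $118.16 + $35.45 = $571.27
Net pay: $2,954.00 − $571.27 = $2,382.73

$2,382.73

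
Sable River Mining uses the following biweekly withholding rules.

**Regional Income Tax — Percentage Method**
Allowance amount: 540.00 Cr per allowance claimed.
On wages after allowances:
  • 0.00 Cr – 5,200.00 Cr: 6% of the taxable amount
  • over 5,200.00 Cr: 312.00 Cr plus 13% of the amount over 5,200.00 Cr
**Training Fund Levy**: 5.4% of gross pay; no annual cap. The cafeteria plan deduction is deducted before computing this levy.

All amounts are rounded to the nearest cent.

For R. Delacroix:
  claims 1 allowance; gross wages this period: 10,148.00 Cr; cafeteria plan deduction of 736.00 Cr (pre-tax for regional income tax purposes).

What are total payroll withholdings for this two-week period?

1,297.61 Cr

Regional Income Tax: taxable = 10,148.00 Cr − 736.00 Cr − 1×540.00 Cr = 8,872.00 Cr
  312.00 Cr + 13% × (8,872.00 Cr − 5,200.00 Cr) = 312.00 Cr + 13% × 3,672.00 Cr = 789.36 Cr
Training Fund Levy: 5.4% × 9,412.00 Cr = 508.25 Cr
Total: 789.36 Cr + 508.25 Cr = 1,297.61 Cr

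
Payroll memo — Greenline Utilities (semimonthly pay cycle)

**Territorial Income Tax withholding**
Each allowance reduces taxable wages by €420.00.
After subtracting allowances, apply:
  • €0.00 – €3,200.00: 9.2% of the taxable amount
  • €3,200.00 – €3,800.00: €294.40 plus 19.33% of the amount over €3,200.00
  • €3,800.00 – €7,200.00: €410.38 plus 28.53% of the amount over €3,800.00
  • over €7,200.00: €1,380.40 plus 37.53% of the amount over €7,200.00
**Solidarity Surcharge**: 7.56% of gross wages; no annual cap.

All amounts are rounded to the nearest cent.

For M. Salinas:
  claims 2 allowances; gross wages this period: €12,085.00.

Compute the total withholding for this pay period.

€3,812.12

Territorial Income Tax: taxable = €12,085.00 − 2×€420.00 = €11,245.00
  €1,380.40 + 37.53% × (€11,245.00 − €7,200.00) = €1,380.40 + 37.53% × €4,045.00 = €2,898.49
Solidarity Surcharge: 7.56% × €12,085.00 = €913.63
Total: €2,898.49 + €913.63 = €3,812.12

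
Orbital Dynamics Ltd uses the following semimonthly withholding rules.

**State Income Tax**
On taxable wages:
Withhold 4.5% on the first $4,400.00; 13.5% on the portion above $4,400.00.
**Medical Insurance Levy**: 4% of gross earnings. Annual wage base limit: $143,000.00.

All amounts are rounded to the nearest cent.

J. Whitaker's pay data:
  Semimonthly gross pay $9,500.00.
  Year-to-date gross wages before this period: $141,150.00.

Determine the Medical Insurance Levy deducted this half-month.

Medical Insurance Levy: cap $143,000.00 − YTD $141,150.00 = $1,850.00 subject; 4% × $1,850.00 = $74.00

$74.00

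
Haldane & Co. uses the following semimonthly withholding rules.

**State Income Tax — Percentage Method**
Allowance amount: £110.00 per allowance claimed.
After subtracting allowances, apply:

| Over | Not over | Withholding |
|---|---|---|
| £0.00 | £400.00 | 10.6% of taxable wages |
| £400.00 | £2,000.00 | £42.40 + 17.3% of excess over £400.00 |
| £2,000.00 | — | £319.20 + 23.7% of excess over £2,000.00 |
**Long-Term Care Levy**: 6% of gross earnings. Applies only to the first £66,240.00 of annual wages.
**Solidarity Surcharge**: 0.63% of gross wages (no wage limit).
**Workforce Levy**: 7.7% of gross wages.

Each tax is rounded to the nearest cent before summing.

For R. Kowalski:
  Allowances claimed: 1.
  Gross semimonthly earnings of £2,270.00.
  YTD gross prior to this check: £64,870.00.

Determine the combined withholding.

State Income Tax: taxable = £2,270.00 − 1×£110.00 = £2,160.00
  £319.20 + 23.7% × (£2,160.00 − £2,000.00) = £319.20 + 23.7% × £160.00 = £357.12
Long-Term Care Levy: cap £66,240.00 − YTD £64,870.00 = £1,370.00 subject; 6% × £1,370.00 = £82.20
Solidarity Surcharge: 0.63% × £2,270.00 = £14.30
Workforce Levy: 7.7% × £2,270.00 = £174.79
Total: £357.12 + £82.20 + £14.30 + £174.79 = £628.41

£628.41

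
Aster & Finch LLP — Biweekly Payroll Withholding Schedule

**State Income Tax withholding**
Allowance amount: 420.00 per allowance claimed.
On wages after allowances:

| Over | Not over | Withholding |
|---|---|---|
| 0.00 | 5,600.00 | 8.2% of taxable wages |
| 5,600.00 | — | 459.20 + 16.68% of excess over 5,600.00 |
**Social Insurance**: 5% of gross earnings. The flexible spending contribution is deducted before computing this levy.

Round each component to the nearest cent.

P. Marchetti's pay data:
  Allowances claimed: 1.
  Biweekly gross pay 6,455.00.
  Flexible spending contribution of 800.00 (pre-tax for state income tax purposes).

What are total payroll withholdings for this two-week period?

712.02

State Income Tax: taxable = 6,455.00 − 800.00 − 1×420.00 = 5,235.00
  8.2% × 5,235.00 = 429.27
Social Insurance: 5% × 5,655.00 = 282.75
Total: 429.27 + 282.75 = 712.02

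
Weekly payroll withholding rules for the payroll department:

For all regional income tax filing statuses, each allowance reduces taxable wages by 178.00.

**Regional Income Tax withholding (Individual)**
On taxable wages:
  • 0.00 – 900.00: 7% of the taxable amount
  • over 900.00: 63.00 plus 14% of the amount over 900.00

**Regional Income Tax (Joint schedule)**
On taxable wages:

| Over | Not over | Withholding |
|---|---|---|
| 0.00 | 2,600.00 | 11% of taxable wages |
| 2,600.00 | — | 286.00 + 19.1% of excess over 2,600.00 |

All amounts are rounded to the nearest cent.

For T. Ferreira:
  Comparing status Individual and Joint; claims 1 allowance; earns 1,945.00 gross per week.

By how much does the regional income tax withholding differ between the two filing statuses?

Regional Income Tax (Individual): taxable = 1,945.00 − 1×178.00 = 1,767.00
  63.00 + 14% × (1,767.00 − 900.00) = 63.00 + 14% × 867.00 = 184.38
Regional Income Tax (Joint): taxable = 1,945.00 − 1×178.00 = 1,767.00
  11% × 1,767.00 = 194.37
Difference: |184.38 − 194.37| = 9.99 (higher under Joint)

9.99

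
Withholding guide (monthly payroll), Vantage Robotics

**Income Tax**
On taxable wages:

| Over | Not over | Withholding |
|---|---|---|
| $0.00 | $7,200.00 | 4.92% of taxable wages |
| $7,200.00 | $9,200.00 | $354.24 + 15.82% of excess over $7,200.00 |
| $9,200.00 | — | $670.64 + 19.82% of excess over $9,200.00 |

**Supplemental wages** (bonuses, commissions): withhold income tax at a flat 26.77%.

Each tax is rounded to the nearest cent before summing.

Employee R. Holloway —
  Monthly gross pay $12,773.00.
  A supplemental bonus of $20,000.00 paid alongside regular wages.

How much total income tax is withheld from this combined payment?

Income Tax: taxable = $12,773.00
  $670.64 + 19.82% × ($12,773.00 − $9,200.00) = $670.64 + 19.82% × $3,573.00 = $1,378.81
Supplemental (26.77% flat on bonus): 26.77% × $20,000.00 = $5,354.00
Total income tax: $1,378.81 + $5,354.00 = $6,732.81

$6,732.81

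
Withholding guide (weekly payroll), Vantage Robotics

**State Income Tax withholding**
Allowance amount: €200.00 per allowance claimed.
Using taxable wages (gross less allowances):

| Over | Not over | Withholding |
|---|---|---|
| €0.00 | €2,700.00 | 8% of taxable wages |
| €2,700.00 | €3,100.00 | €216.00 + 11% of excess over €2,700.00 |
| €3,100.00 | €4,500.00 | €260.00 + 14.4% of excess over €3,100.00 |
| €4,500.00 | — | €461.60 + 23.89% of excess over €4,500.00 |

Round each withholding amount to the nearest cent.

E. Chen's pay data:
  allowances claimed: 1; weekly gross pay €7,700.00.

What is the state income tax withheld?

€1,178.30

State Income Tax: taxable = €7,700.00 − 1×€200.00 = €7,500.00
  €461.60 + 23.89% × (€7,500.00 − €4,500.00) = €461.60 + 23.89% × €3,000.00 = €1,178.30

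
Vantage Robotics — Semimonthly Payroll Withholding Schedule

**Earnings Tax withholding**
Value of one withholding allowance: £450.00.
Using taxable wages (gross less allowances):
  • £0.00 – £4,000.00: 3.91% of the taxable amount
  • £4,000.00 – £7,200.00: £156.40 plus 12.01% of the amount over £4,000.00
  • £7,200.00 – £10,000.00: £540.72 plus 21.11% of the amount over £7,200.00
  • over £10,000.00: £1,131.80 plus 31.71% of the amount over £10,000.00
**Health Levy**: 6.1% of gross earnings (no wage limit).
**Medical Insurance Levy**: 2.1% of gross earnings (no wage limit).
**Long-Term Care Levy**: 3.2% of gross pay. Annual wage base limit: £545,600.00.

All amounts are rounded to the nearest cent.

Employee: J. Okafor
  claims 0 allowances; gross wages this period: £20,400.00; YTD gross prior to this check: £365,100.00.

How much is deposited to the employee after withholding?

Earnings Tax: taxable = £20,400.00
  £1,131.80 + 31.71% × (£20,400.00 − £10,000.00) = £1,131.80 + 31.71% × £10,400.00 = £4,429.64
Health Levy: 6.1% × £20,400.00 = £1,244.40
Medical Insurance Levy: 2.1% × £20,400.00 = £428.40
Long-Term Care Levy: 3.2% × £20,400.00 = £652.80
Total withheld: £4,429.64 + £1,244.40 + £428.40 + £652.80 = £6,755.24
Net pay: £20,400.00 − £6,755.24 = £13,644.76

£13,644.76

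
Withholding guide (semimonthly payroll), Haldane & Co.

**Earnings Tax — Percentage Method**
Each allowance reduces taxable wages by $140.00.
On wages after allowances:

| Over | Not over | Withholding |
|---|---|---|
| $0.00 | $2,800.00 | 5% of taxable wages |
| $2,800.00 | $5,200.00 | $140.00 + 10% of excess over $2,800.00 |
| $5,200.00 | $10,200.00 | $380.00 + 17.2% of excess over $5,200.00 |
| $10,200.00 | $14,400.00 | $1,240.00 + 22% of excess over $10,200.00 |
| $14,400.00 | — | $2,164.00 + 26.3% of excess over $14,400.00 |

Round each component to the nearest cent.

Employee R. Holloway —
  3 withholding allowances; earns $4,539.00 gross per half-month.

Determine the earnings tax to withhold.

$271.90

Earnings Tax: taxable = $4,539.00 − 3×$140.00 = $4,119.00
  $140.00 + 10% × ($4,119.00 − $2,800.00) = $140.00 + 10% × $1,319.00 = $271.90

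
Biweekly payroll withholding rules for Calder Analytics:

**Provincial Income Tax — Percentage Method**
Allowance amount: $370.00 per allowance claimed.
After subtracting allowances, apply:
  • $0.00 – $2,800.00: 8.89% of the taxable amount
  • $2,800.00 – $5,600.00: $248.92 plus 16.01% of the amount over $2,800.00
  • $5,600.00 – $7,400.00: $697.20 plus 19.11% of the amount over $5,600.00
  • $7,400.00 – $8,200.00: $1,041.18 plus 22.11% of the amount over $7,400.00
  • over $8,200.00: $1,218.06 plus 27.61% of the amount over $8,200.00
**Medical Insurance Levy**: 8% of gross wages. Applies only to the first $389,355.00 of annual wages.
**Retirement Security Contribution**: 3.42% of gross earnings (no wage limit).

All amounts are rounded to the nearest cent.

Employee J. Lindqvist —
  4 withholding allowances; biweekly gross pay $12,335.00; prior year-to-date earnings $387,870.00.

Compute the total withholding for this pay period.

$2,491.77

Provincial Income Tax: taxable = $12,335.00 − 4×$370.00 = $10,855.00
  $1,218.06 + 27.61% × ($10,855.00 − $8,200.00) = $1,218.06 + 27.61% × $2,655.00 = $1,951.11
Medical Insurance Levy: cap $389,355.00 − YTD $387,870.00 = $1,485.00 subject; 8% × $1,485.00 = $118.80
Retirement Security Contribution: 3.42% × $12,335.00 = $421.86
Total: $1,951.11 + $118.80 + $421.86 = $2,491.77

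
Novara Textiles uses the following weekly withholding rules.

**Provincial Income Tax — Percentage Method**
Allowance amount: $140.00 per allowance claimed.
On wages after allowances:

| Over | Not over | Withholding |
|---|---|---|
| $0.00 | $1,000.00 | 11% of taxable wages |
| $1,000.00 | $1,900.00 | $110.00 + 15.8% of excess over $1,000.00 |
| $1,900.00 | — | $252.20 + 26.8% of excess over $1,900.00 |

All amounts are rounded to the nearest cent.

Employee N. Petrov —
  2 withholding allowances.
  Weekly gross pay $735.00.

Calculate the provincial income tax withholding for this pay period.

Provincial Income Tax: taxable = $735.00 − 2×$140.00 = $455.00
  11% × $455.00 = $50.05

$50.05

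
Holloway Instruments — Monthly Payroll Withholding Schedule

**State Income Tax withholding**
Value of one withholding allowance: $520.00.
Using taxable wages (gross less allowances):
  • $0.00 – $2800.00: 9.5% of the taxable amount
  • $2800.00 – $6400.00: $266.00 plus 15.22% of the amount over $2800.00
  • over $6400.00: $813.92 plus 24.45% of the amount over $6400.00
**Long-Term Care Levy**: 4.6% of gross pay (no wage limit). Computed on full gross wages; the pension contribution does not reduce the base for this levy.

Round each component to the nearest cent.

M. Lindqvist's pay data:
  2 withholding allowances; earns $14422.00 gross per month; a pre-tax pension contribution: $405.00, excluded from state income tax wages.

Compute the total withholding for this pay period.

State Income Tax: taxable = $14422.00 − $405.00 − 2×$520.00 = $12977.00
  $813.92 + 24.45% × ($12977.00 − $6400.00) = $813.92 + 24.45% × $6577.00 = $2422.00
Long-Term Care Levy: 4.6% × $14422.00 = $663.41
Total: $2422.00 + $663.41 = $3085.41

$3085.41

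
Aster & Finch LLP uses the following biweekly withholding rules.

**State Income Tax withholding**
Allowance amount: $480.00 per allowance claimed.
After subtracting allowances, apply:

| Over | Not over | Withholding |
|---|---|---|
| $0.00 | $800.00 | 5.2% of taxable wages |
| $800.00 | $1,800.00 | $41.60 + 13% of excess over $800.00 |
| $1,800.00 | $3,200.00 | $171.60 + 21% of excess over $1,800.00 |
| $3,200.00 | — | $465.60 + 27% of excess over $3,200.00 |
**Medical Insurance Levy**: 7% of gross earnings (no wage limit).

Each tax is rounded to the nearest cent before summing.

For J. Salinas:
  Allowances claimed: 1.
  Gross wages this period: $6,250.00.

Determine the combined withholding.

$1,597.00

State Income Tax: taxable = $6,250.00 − 1×$480.00 = $5,770.00
  $465.60 + 27% × ($5,770.00 − $3,200.00) = $465.60 + 27% × $2,570.00 = $1,159.50
Medical Insurance Levy: 7% × $6,250.00 = $437.50
Total: $1,159.50 + $437.50 = $1,597.00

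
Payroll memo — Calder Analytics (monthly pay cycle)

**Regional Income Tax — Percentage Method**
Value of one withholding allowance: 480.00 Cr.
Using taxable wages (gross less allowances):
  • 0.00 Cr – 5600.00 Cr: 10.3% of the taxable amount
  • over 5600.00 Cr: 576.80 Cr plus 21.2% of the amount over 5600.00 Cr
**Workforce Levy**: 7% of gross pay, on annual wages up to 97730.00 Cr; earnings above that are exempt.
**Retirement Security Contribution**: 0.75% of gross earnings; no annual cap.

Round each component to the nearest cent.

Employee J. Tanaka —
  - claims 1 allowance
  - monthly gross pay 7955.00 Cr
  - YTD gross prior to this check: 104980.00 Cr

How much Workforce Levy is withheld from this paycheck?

0.00 Cr

Workforce Levy: YTD 104980.00 Cr ≥ cap 97730.00 Cr → 0.00 Cr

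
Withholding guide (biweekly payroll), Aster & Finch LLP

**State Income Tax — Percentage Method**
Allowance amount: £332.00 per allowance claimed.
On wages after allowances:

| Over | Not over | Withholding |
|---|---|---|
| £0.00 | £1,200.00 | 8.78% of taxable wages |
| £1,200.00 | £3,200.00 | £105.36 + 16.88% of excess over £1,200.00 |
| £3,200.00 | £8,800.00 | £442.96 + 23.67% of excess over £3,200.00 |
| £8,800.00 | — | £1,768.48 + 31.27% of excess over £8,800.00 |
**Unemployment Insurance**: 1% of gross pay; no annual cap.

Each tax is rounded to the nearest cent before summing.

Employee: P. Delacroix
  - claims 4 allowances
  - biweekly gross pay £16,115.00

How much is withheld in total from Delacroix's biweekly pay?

£3,801.76

State Income Tax: taxable = £16,115.00 − 4×£332.00 = £14,787.00
  £1,768.48 + 31.27% × (£14,787.00 − £8,800.00) = £1,768.48 + 31.27% × £5,987.00 = £3,640.61
Unemployment Insurance: 1% × £16,115.00 = £161.15
Total: £3,640.61 + £161.15 = £3,801.76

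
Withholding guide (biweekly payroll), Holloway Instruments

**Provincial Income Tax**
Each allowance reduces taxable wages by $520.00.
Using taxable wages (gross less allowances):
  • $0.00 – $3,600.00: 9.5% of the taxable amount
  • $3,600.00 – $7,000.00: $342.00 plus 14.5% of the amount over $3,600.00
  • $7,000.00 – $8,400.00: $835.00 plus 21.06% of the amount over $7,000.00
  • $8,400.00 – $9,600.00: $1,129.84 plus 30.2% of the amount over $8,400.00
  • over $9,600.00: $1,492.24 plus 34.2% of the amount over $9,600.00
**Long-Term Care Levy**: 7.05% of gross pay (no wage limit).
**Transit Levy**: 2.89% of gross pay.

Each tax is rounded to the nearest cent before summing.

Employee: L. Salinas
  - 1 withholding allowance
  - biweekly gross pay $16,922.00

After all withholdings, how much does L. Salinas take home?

$11,421.43

Provincial Income Tax: taxable = $16,922.00 − 1×$520.00 = $16,402.00
  $1,492.24 + 34.2% × ($16,402.00 − $9,600.00) = $1,492.24 + 34.2% × $6,802.00 = $3,818.52
Long-Term Care Levy: 7.05% × $16,922.00 = $1,193.00
Transit Levy: 2.89% × $16,922.00 = $489.05
Total withheld: $3,818.52 + $1,193.00 + $489.05 = $5,500.57
Net pay: $16,922.00 − $5,500.57 = $11,421.43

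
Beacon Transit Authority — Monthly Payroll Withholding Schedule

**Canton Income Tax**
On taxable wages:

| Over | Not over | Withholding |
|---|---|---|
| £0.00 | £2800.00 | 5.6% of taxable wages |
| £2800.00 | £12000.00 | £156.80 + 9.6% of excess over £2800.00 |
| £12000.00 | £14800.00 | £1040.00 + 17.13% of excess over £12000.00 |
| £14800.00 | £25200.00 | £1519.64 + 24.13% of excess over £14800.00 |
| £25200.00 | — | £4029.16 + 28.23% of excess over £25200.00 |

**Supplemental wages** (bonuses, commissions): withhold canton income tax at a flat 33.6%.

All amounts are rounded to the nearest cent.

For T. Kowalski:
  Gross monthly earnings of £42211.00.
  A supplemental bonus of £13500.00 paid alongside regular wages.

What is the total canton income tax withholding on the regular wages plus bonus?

Canton Income Tax: taxable = £42211.00
  £4029.16 + 28.23% × (£42211.00 − £25200.00) = £4029.16 + 28.23% × £17011.00 = £8831.37
Supplemental (33.6% flat on bonus): 33.6% × £13500.00 = £4536.00
Total canton income tax: £8831.37 + £4536.00 = £13367.37

£13367.37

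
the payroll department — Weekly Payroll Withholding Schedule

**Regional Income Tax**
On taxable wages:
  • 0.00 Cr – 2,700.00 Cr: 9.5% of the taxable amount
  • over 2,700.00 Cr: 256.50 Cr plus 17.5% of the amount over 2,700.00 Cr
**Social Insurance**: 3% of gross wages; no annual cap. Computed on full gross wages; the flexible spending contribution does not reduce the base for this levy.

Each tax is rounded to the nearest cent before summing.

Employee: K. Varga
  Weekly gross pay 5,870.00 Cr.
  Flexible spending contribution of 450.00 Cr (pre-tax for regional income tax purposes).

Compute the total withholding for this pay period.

908.60 Cr

Regional Income Tax: taxable = 5,870.00 Cr − 450.00 Cr = 5,420.00 Cr
  256.50 Cr + 17.5% × (5,420.00 Cr − 2,700.00 Cr) = 256.50 Cr + 17.5% × 2,720.00 Cr = 732.50 Cr
Social Insurance: 3% × 5,870.00 Cr = 176.10 Cr
Total: 732.50 Cr + 176.10 Cr = 908.60 Cr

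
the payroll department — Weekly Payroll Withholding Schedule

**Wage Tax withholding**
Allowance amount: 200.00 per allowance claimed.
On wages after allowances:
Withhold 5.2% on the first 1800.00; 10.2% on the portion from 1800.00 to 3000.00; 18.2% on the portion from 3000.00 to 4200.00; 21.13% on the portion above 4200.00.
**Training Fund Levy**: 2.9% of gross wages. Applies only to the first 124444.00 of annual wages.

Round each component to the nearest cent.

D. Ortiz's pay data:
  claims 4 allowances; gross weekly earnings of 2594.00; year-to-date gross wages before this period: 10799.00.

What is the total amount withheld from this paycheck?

Wage Tax: taxable = 2594.00 − 4×200.00 = 1794.00
  5.2% × 1794.00 = 93.29
Training Fund Levy: 2.9% × 2594.00 = 75.23
Total: 93.29 + 75.23 = 168.52

168.52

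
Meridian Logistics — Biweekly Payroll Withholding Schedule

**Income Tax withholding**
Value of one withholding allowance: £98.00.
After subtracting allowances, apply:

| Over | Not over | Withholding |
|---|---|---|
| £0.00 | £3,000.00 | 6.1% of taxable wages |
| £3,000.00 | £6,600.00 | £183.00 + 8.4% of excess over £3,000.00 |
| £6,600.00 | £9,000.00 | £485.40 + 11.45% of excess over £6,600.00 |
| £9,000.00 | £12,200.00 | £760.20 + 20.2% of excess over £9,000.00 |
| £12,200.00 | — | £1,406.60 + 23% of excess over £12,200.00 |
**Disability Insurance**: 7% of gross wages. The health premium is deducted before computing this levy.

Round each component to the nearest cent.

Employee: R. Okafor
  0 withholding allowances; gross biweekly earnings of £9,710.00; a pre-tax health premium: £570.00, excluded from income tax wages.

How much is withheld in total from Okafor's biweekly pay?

Income Tax: taxable = £9,710.00 − £570.00 = £9,140.00
  £760.20 + 20.2% × (£9,140.00 − £9,000.00) = £760.20 + 20.2% × £140.00 = £788.48
Disability Insurance: 7% × £9,140.00 = £639.80
Total: £788.48 + £639.80 = £1,428.28

£1,428.28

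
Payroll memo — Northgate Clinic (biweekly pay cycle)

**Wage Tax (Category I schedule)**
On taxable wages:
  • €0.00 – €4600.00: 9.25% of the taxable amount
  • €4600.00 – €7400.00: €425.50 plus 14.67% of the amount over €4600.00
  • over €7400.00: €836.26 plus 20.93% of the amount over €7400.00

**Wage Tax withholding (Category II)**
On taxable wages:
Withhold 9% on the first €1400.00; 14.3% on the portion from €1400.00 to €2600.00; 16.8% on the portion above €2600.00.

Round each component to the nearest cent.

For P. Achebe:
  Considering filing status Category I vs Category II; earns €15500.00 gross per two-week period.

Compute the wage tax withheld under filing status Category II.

€2464.80

Wage Tax (Category II): taxable = €15500.00
  €297.60 + 16.8% × (€15500.00 − €2600.00) = €297.60 + 16.8% × €12900.00 = €2464.80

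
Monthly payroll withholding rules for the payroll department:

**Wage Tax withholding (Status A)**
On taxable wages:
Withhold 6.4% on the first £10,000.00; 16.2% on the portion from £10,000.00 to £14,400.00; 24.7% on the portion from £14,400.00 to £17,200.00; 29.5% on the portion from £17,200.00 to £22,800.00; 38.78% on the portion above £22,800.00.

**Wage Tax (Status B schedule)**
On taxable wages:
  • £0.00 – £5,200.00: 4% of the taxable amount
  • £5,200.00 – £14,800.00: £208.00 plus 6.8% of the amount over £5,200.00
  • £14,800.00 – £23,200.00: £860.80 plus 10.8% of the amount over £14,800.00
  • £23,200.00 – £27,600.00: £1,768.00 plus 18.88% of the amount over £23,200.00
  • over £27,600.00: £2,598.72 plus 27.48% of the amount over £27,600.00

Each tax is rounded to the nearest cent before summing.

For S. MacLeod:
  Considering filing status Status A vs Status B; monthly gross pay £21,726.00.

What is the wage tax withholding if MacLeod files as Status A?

Wage Tax (Status A): taxable = £21,726.00
  £2,044.40 + 29.5% × (£21,726.00 − £17,200.00) = £2,044.40 + 29.5% × £4,526.00 = £3,379.57

£3,379.57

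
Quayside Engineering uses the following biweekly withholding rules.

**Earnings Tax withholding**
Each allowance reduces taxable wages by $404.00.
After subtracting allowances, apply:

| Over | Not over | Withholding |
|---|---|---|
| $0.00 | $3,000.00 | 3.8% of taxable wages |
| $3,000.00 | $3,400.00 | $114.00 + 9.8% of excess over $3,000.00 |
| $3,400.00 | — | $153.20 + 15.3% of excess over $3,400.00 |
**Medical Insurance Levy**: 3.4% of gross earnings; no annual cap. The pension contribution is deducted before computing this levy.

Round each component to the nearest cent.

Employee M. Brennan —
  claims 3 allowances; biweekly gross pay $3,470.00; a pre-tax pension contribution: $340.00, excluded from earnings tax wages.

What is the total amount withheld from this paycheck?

Earnings Tax: taxable = $3,470.00 − $340.00 − 3×$404.00 = $1,918.00
  3.8% × $1,918.00 = $72.88
Medical Insurance Levy: 3.4% × $3,130.00 = $106.42
Total: $72.88 + $106.42 = $179.30

$179.30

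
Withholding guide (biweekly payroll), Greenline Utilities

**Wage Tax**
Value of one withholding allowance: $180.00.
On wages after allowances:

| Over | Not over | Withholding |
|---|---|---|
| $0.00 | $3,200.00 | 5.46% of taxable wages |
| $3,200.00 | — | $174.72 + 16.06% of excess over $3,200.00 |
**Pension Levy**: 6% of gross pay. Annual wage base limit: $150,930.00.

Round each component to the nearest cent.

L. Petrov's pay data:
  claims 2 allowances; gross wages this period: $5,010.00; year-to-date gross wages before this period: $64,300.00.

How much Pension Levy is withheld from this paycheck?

Pension Levy: 6% × $5,010.00 = $300.60

$300.60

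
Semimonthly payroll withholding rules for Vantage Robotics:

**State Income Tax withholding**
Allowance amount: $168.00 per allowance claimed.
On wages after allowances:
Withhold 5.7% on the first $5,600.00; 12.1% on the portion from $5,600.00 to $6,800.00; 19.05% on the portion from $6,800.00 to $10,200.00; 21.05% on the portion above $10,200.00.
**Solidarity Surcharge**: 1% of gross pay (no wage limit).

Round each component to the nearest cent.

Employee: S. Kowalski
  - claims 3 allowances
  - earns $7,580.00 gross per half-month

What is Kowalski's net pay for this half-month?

$6,987.22

State Income Tax: taxable = $7,580.00 − 3×$168.00 = $7,076.00
  $464.40 + 19.05% × ($7,076.00 − $6,800.00) = $464.40 + 19.05% × $276.00 = $516.98
Solidarity Surcharge: 1% × $7,580.00 = $75.80
Total withheld: $516.98 + $75.80 = $592.78
Net pay: $7,580.00 − $592.78 = $6,987.22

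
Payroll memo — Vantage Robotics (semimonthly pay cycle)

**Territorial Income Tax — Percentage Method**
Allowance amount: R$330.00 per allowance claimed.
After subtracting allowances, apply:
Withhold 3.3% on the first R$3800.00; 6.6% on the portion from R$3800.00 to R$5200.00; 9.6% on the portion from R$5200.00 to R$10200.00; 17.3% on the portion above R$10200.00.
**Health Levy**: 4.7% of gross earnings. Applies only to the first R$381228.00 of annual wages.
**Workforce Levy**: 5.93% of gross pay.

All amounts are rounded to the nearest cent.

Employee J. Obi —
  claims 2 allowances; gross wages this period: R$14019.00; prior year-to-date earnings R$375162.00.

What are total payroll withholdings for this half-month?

R$2360.74

Territorial Income Tax: taxable = R$14019.00 − 2×R$330.00 = R$13359.00
  R$697.80 + 17.3% × (R$13359.00 − R$10200.00) = R$697.80 + 17.3% × R$3159.00 = R$1244.31
Health Levy: cap R$381228.00 − YTD R$375162.00 = R$6066.00 subject; 4.7% × R$6066.00 = R$285.10
Workforce Levy: 5.93% × R$14019.00 = R$831.33
Total: R$1244.31 + R$285.10 + R$831.33 = R$2360.74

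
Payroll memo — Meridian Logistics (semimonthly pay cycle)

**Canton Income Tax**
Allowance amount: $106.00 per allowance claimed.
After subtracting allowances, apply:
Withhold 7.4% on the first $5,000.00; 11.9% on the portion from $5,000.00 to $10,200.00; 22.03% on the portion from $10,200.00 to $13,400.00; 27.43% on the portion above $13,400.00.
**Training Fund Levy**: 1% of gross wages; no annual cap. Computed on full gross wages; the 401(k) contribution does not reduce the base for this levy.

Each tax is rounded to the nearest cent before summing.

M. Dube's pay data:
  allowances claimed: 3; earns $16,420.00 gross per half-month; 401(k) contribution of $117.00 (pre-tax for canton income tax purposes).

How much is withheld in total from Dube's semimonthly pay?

Canton Income Tax: taxable = $16,420.00 − $117.00 − 3×$106.00 = $15,985.00
  $1,693.76 + 27.43% × ($15,985.00 − $13,400.00) = $1,693.76 + 27.43% × $2,585.00 = $2,402.83
Training Fund Levy: 1% × $16,420.00 = $164.20
Total: $2,402.83 + $164.20 = $2,567.03

$2,567.03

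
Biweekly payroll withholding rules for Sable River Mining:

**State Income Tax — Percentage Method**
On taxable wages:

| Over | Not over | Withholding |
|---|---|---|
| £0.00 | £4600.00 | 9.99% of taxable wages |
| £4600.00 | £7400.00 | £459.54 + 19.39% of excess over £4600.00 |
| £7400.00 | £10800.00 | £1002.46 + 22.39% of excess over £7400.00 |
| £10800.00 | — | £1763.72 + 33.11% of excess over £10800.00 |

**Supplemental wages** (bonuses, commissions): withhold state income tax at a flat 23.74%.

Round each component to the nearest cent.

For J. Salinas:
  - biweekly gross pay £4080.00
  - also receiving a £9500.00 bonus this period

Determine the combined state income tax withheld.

£2662.89

State Income Tax: taxable = £4080.00
  9.99% × £4080.00 = £407.59
Supplemental (23.74% flat on bonus): 23.74% × £9500.00 = £2255.30
Total state income tax: £407.59 + £2255.30 = £2662.89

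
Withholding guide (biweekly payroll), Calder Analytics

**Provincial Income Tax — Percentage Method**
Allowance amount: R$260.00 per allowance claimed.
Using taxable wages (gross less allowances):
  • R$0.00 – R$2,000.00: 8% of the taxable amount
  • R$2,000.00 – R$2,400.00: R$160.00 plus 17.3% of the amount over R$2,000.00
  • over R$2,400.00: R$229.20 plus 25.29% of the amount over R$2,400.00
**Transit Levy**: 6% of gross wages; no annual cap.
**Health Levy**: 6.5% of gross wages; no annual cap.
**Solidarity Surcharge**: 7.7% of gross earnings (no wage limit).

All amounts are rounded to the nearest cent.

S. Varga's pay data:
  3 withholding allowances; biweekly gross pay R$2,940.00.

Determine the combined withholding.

R$781.56

Provincial Income Tax: taxable = R$2,940.00 − 3×R$260.00 = R$2,160.00
  R$160.00 + 17.3% × (R$2,160.00 − R$2,000.00) = R$160.00 + 17.3% × R$160.00 = R$187.68
Transit Levy: 6% × R$2,940.00 = R$176.40
Health Levy: 6.5% × R$2,940.00 = R$191.10
Solidarity Surcharge: 7.7% × R$2,940.00 = R$226.38
Total: R$187.68 + R$176.40 + R$191.10 + R$226.38 = R$781.56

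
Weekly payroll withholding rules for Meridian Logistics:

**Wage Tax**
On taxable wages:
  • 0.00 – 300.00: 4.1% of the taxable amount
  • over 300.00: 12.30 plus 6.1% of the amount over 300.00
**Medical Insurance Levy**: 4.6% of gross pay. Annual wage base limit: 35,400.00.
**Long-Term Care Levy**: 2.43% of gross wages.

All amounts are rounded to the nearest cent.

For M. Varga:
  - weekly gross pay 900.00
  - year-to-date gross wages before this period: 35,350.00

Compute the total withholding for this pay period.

Wage Tax: taxable = 900.00
  12.30 + 6.1% × (900.00 − 300.00) = 12.30 + 6.1% × 600.00 = 48.90
Medical Insurance Levy: cap 35,400.00 − YTD 35,350.00 = 50.00 subject; 4.6% × 50.00 = 2.30
Long-Term Care Levy: 2.43% × 900.00 = 21.87
Total: 48.90 + 2.30 + 21.87 = 73.07

73.07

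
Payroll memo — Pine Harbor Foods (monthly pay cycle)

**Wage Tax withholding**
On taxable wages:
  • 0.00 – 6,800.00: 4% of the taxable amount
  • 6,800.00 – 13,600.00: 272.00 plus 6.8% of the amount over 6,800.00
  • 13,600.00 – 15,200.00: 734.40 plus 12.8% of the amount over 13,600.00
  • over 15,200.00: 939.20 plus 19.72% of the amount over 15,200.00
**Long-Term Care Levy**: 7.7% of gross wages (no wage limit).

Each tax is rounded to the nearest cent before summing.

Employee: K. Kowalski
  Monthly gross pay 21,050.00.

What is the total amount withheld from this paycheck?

Wage Tax: taxable = 21,050.00
  939.20 + 19.72% × (21,050.00 − 15,200.00) = 939.20 + 19.72% × 5,850.00 = 2,092.82
Long-Term Care Levy: 7.7% × 21,050.00 = 1,620.85
Total: 2,092.82 + 1,620.85 = 3,713.67

3,713.67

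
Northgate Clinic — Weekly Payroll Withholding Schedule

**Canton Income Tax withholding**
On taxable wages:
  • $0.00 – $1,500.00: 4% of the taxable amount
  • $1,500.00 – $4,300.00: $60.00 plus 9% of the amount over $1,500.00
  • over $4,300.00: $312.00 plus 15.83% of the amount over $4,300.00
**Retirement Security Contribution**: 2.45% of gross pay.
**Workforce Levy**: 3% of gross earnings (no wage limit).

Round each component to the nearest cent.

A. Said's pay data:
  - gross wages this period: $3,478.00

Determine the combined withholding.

$427.57

Canton Income Tax: taxable = $3,478.00
  $60.00 + 9% × ($3,478.00 − $1,500.00) = $60.00 + 9% × $1,978.00 = $238.02
Retirement Security Contribution: 2.45% × $3,478.00 = $85.21
Workforce Levy: 3% × $3,478.00 = $104.34
Total: $238.02 + $85.21 + $104.34 = $427.57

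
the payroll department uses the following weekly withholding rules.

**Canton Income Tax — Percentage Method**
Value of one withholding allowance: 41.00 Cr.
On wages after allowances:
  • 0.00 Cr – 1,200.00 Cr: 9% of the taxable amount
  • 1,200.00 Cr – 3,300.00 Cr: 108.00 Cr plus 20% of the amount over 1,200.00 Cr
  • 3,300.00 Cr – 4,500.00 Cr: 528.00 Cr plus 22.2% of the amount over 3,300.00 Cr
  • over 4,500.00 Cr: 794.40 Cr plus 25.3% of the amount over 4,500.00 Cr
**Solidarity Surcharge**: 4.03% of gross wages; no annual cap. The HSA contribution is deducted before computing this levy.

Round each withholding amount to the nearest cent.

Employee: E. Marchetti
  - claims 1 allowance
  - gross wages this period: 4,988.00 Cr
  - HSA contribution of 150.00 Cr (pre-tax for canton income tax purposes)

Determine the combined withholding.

1,064.51 Cr

Canton Income Tax: taxable = 4,988.00 Cr − 150.00 Cr − 1×41.00 Cr = 4,797.00 Cr
  794.40 Cr + 25.3% × (4,797.00 Cr − 4,500.00 Cr) = 794.40 Cr + 25.3% × 297.00 Cr = 869.54 Cr
Solidarity Surcharge: 4.03% × 4,838.00 Cr = 194.97 Cr
Total: 869.54 Cr + 194.97 Cr = 1,064.51 Cr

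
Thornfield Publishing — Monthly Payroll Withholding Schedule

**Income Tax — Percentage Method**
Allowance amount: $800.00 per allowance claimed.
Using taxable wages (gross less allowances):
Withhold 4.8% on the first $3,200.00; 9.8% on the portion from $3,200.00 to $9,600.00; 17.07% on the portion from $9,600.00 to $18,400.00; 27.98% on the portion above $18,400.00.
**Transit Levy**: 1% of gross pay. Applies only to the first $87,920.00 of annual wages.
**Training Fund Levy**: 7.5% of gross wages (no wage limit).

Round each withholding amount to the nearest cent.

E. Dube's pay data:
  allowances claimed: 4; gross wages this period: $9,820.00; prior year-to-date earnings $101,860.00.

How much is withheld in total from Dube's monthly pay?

Income Tax: taxable = $9,820.00 − 4×$800.00 = $6,620.00
  $153.60 + 9.8% × ($6,620.00 − $3,200.00) = $153.60 + 9.8% × $3,420.00 = $488.76
Transit Levy: YTD $101,860.00 ≥ cap $87,920.00 → $0.00
Training Fund Levy: 7.5% × $9,820.00 = $736.50
Total: $488.76 + $0.00 + $736.50 = $1,225.26

$1,225.26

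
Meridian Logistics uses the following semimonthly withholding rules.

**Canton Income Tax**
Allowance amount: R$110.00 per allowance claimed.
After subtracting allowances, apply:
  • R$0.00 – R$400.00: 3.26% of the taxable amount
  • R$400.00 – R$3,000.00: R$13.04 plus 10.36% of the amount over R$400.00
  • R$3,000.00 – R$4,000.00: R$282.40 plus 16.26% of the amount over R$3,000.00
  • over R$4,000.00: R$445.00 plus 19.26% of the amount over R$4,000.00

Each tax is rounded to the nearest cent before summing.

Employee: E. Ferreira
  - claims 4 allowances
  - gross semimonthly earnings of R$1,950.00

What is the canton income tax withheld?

R$128.04

Canton Income Tax: taxable = R$1,950.00 − 4×R$110.00 = R$1,510.00
  R$13.04 + 10.36% × (R$1,510.00 − R$400.00) = R$13.04 + 10.36% × R$1,110.00 = R$128.04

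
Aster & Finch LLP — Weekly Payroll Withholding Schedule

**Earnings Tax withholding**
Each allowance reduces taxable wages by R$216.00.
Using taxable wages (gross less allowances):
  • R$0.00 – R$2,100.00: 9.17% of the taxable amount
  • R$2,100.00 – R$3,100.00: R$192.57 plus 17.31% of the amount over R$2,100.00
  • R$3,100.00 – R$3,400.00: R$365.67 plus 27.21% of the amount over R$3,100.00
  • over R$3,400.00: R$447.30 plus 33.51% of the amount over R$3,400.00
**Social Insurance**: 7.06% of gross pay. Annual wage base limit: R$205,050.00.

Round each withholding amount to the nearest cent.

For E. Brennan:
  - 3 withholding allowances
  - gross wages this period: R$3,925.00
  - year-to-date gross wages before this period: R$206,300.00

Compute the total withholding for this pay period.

Earnings Tax: taxable = R$3,925.00 − 3×R$216.00 = R$3,277.00
  R$365.67 + 27.21% × (R$3,277.00 − R$3,100.00) = R$365.67 + 27.21% × R$177.00 = R$413.83
Social Insurance: YTD R$206,300.00 ≥ cap R$205,050.00 → R$0.00
Total: R$413.83 + R$0.00 = R$413.83

R$413.83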